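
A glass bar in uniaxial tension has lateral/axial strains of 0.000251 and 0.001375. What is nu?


Poisson's ratio: nu = lateral strain / axial strain
  nu = 0.000251 / 0.001375 = 0.1825

0.1825


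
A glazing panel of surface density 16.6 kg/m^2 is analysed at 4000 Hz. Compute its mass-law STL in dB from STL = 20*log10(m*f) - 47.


Mass law: STL = 20 * log10(m * f) - 47
  m * f = 16.6 * 4000 = 66400
  log10(66400) = 4.82217
  STL = 20 * 4.82217 - 47 = 96.4434 - 47 = 49.4 dB

49.4 dB


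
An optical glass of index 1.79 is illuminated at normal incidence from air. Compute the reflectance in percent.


Fresnel reflectance at normal incidence:
  R = ((n - 1)/(n + 1))^2
  (n - 1)/(n + 1) = (1.79 - 1)/(1.79 + 1) = 0.283154
  R = 0.283154^2 = 0.0801762
  R(%) = 0.0801762 * 100 = 8.018%

8.018%


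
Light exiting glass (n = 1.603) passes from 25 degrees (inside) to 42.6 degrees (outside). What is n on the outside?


Apply Snell's law: n1 * sin(theta1) = n2 * sin(theta2)
  n2 = n1 * sin(theta1) / sin(theta2)
  sin(25) = 0.422618
  sin(42.6) = 0.676876
  n2 = 1.603 * 0.422618 / 0.676876 = 1.0009

1.0009


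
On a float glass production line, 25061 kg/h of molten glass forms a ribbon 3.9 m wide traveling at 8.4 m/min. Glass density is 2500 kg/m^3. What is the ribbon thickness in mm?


Ribbon cross-section from mass balance:
  Volume rate = throughput / density = 25061 / 2500 = 10.0244 m^3/h
  thickness = volume rate / (speed * 60 * width), i.e.
  thickness = throughput / (60 * speed * width * density) * 1000
  thickness = 25061 / (60 * 8.4 * 3.9 * 2500) * 1000 = 5.1 mm

5.1 mm


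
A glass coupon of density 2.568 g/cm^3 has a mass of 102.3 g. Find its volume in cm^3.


Rearrange rho = m / V:
  V = m / rho
  V = 102.3 / 2.568 = 39.836 cm^3

39.836 cm^3


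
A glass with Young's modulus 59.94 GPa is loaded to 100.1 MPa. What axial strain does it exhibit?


Rearrange E = sigma / epsilon:
  epsilon = sigma / E
  E (MPa) = 59.94 * 1000 = 59940
  epsilon = 100.1 / 59940 = 0.00167

0.00167


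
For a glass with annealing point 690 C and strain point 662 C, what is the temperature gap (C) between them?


Gap = T_anneal - T_strain:
  gap = 690 - 662 = 28 C

28 C


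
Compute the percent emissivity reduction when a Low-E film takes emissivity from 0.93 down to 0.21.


Percentage reduction = (1 - coated/uncoated) * 100
  Ratio = 0.21 / 0.93 = 0.2258
  Reduction = (1 - 0.2258) * 100 = 77.4%

77.4%


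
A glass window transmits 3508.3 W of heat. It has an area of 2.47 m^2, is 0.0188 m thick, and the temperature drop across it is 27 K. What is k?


Fourier's law rearranged: k = Q * t / (A * dT)
  Numerator = 3508.3 * 0.0188 = 65.95604
  Denominator = 2.47 * 27 = 66.69
  k = 65.95604 / 66.69 = 0.989 W/mK

0.989 W/mK


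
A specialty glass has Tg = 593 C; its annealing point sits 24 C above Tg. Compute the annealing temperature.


The annealing temperature is Tg plus the offset:
  T_anneal = 593 + 24 = 617 C

617 C


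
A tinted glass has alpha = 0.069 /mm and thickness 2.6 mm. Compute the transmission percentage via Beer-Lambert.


Beer-Lambert law: T = exp(-alpha * thickness)
  exponent = -0.069 * 2.6 = -0.1794
  T = exp(-0.1794) = 0.8358
  Percentage = 0.8358 * 100 = 83.58%

83.58%


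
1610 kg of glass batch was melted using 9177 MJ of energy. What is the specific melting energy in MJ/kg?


Rearrange E = m * s for s:
  s = E / m
  s = 9177 / 1610 = 5.7 MJ/kg

5.7 MJ/kg


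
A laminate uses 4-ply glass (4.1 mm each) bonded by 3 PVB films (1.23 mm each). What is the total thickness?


Total thickness = glass contribution + PVB contribution
  Glass: 4 * 4.1 = 16.4 mm
  PVB: 3 * 1.23 = 3.69 mm
  Total = 16.4 + 3.69 = 20.09 mm

20.09 mm


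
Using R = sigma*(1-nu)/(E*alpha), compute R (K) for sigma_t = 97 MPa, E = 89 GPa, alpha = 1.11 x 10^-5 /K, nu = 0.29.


Thermal shock resistance: R = sigma * (1 - nu) / (E * alpha)
  Numerator = 97 * (1 - 0.29) = 68.87
  Denominator = 89 * 1000 * (1.11 x 10^-5) = 0.9879
  R = 68.87 / 0.9879 = 69.7 K

69.7 K


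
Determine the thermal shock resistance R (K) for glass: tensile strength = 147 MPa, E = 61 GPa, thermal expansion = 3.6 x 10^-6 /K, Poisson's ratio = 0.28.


Thermal shock resistance: R = sigma * (1 - nu) / (E * alpha)
  Numerator = 147 * (1 - 0.28) = 105.84
  Denominator = 61 * 1000 * (3.6 x 10^-6) = 0.2196
  R = 105.84 / 0.2196 = 482.0 K

482.0 K


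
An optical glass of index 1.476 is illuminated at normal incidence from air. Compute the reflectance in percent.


Fresnel reflectance at normal incidence:
  R = ((n - 1)/(n + 1))^2
  (n - 1)/(n + 1) = (1.476 - 1)/(1.476 + 1) = 0.192246
  R = 0.192246^2 = 0.0369585
  R(%) = 0.0369585 * 100 = 3.696%

3.696%


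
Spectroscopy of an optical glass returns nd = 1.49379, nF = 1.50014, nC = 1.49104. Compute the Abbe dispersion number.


Abbe number formula: Vd = (nd - 1) / (nF - nC)
  nd - 1 = 1.49379 - 1 = 0.49379
  nF - nC = 1.50014 - 1.49104 = 0.0091
  Vd = 0.49379 / 0.0091 = 54.26

54.26


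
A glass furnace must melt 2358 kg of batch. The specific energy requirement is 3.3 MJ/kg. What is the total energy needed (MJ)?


Total energy = mass * specific energy
  E = 2358 * 3.3 = 7781.4 MJ

7781.4 MJ


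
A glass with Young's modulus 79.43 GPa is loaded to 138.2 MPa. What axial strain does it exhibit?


Rearrange E = sigma / epsilon:
  epsilon = sigma / E
  E (MPa) = 79.43 * 1000 = 79430
  epsilon = 138.2 / 79430 = 0.00174

0.00174


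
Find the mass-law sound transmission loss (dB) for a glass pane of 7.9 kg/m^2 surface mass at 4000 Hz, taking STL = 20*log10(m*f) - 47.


Mass law: STL = 20 * log10(m * f) - 47
  m * f = 7.9 * 4000 = 31600
  log10(31600) = 4.49969
  STL = 20 * 4.49969 - 47 = 89.9938 - 47 = 43.0 dB

43.0 dB


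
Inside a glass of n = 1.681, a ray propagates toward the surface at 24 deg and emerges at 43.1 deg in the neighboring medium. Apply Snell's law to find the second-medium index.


Apply Snell's law: n1 * sin(theta1) = n2 * sin(theta2)
  n2 = n1 * sin(theta1) / sin(theta2)
  sin(24) = 0.406737
  sin(43.1) = 0.683274
  n2 = 1.681 * 0.406737 / 0.683274 = 1.0007

1.0007


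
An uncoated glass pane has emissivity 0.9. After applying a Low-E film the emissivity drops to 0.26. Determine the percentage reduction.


Percentage reduction = (1 - coated/uncoated) * 100
  Ratio = 0.26 / 0.9 = 0.2889
  Reduction = (1 - 0.2889) * 100 = 71.1%

71.1%


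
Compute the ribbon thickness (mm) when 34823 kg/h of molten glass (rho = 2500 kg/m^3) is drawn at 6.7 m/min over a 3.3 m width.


Ribbon cross-section from mass balance:
  Volume rate = throughput / density = 34823 / 2500 = 13.9292 m^3/h
  thickness = volume rate / (speed * 60 * width), i.e.
  thickness = throughput / (60 * speed * width * density) * 1000
  thickness = 34823 / (60 * 6.7 * 3.3 * 2500) * 1000 = 10.5 mm

10.5 mm


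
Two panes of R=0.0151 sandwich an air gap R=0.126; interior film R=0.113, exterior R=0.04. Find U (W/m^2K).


Total thermal resistance (series):
  R_total = R_in + R_glass + R_air + R_glass + R_out
  R_total = 0.113 + 0.0151 + 0.126 + 0.0151 + 0.04 = 0.3092 m^2K/W
U-value = 1 / R_total = 1 / 0.3092 = 3.234 W/m^2K

3.234 W/m^2K


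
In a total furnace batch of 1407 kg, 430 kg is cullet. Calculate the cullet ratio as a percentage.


Cullet ratio = (cullet mass / total batch mass) * 100
  Ratio = 430 / 1407 * 100 = 30.56%

30.56%


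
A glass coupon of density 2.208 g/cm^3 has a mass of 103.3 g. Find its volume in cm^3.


Rearrange rho = m / V:
  V = m / rho
  V = 103.3 / 2.208 = 46.784 cm^3

46.784 cm^3


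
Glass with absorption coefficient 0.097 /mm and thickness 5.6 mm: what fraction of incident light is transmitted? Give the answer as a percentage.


Beer-Lambert law: T = exp(-alpha * thickness)
  exponent = -0.097 * 5.6 = -0.5432
  T = exp(-0.5432) = 0.5809
  Percentage = 0.5809 * 100 = 58.09%

58.09%


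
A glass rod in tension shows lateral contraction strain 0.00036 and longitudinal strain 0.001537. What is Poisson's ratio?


Poisson's ratio: nu = lateral strain / axial strain
  nu = 0.00036 / 0.001537 = 0.2342

0.2342


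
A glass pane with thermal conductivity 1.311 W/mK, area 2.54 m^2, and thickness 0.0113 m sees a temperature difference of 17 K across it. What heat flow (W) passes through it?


Fourier's law: Q = k * A * dT / t
  Q = 1.311 * 2.54 * 17 / 0.0113
  Q = 56.60898 / 0.0113 = 5009.6 W

5009.6 W


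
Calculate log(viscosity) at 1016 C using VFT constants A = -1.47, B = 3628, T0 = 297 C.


VFT equation: log(eta) = A + B / (T - T0)
  T - T0 = 1016 - 297 = 719
  B / (T - T0) = 3628 / 719 = 5.046
  log(eta) = -1.47 + 5.046 = 3.576

3.576


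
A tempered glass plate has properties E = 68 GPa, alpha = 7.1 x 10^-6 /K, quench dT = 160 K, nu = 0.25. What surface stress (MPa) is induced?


Tempering stress: sigma = E * alpha * dT / (1 - nu)
  E (MPa) = 68 * 1000 = 68000
  Numerator = 68000 * (7.1 x 10^-6) * 160 = 77.248
  Denominator = 1 - 0.25 = 0.75
  sigma = 77.248 / 0.75 = 103.0 MPa

103.0 MPa


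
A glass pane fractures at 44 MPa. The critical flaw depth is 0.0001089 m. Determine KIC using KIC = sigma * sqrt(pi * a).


Fracture toughness: KIC = sigma * sqrt(pi * a)
  pi * a = pi * 0.0001089 = 0.000342119
  sqrt(pi * a) = 0.018496
  KIC = 44 * 0.018496 = 0.814 MPa*sqrt(m)

0.814 MPa*sqrt(m)


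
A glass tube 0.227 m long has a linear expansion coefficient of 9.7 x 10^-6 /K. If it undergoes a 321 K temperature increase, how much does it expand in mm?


Thermal expansion formula: dL = alpha * L0 * dT
  dL = (9.7 x 10^-6) * 0.227 * 321 = 0.00070681 m
Convert to mm: 0.00070681 * 1000 = 0.7068 mm

0.7068 mm


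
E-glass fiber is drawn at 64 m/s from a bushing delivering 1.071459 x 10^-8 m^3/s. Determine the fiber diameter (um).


Cross-sectional area from continuity:
  A = Q / v = 1.071459 x 10^-8 / 64 = 1.674155 x 10^-10 m^2
Diameter from circular cross-section:
  d = sqrt(4A / pi) * 10^6 (m -> um)
  d = sqrt(4 * 1.674155 x 10^-10 / pi) * 10^6 = 14.6 um

14.6 um


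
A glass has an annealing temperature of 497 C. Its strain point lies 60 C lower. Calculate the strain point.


Strain point = annealing point - difference:
  T_strain = 497 - 60 = 437 C

437 C


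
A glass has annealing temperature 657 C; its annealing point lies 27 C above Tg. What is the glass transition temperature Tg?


Rearrange T_anneal = Tg + offset for Tg:
  Tg = T_anneal - offset = 657 - 27 = 630 C

630 C


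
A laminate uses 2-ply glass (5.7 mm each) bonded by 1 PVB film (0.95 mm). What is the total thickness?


Total thickness = glass contribution + PVB contribution
  Glass: 2 * 5.7 = 11.4 mm
  PVB: 1 * 0.95 = 0.95 mm
  Total = 11.4 + 0.95 = 12.35 mm

12.35 mm


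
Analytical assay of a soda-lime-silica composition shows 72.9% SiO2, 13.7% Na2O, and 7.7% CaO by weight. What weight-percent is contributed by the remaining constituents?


Sum the three major oxides:
  SiO2 + Na2O + CaO = 72.9 + 13.7 + 7.7 = 94.3%
Subtract from 100%:
  Others = 100 - 94.3 = 5.7%

5.7%


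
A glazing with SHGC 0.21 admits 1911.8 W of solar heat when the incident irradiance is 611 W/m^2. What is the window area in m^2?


Rearrange Q = Area * SHGC * Irradiance:
  Area = Q / (SHGC * Irradiance)
  Area = 1911.8 / (0.21 * 611) = 14.9 m^2

14.9 m^2


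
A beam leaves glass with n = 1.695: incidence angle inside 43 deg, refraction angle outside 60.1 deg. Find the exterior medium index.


Apply Snell's law: n1 * sin(theta1) = n2 * sin(theta2)
  n2 = n1 * sin(theta1) / sin(theta2)
  sin(43) = 0.681998
  sin(60.1) = 0.866897
  n2 = 1.695 * 0.681998 / 0.866897 = 1.3335

1.3335


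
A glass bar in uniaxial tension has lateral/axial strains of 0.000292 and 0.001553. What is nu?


Poisson's ratio: nu = lateral strain / axial strain
  nu = 0.000292 / 0.001553 = 0.188

0.188


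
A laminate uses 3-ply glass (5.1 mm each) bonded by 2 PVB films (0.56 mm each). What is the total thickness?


Total thickness = glass contribution + PVB contribution
  Glass: 3 * 5.1 = 15.3 mm
  PVB: 2 * 0.56 = 1.12 mm
  Total = 15.3 + 1.12 = 16.42 mm

16.42 mm


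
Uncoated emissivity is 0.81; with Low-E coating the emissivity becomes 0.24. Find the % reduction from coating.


Percentage reduction = (1 - coated/uncoated) * 100
  Ratio = 0.24 / 0.81 = 0.2963
  Reduction = (1 - 0.2963) * 100 = 70.4%

70.4%


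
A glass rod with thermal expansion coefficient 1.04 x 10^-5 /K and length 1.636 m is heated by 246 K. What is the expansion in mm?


Thermal expansion formula: dL = alpha * L0 * dT
  dL = (1.04 x 10^-5) * 1.636 * 246 = 0.00418554 m
Convert to mm: 0.00418554 * 1000 = 4.1855 mm

4.1855 mm


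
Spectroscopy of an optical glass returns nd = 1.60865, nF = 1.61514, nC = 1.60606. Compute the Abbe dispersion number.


Abbe number formula: Vd = (nd - 1) / (nF - nC)
  nd - 1 = 1.60865 - 1 = 0.60865
  nF - nC = 1.61514 - 1.60606 = 0.00908
  Vd = 0.60865 / 0.00908 = 67.03

67.03


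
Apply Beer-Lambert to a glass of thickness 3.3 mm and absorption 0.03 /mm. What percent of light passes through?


Beer-Lambert law: T = exp(-alpha * thickness)
  exponent = -0.03 * 3.3 = -0.099
  T = exp(-0.099) = 0.9057
  Percentage = 0.9057 * 100 = 90.57%

90.57%


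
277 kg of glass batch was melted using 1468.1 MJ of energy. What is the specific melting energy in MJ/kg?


Rearrange E = m * s for s:
  s = E / m
  s = 1468.1 / 277 = 5.3 MJ/kg

5.3 MJ/kg


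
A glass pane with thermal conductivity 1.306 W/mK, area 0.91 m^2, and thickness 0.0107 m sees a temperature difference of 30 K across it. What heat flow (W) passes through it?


Fourier's law: Q = k * A * dT / t
  Q = 1.306 * 0.91 * 30 / 0.0107
  Q = 35.6538 / 0.0107 = 3332.1 W

3332.1 W


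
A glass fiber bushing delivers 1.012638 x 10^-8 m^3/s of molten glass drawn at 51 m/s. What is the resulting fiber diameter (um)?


Cross-sectional area from continuity:
  A = Q / v = 1.012638 x 10^-8 / 51 = 1.985565 x 10^-10 m^2
Diameter from circular cross-section:
  d = sqrt(4A / pi) * 10^6 (m -> um)
  d = sqrt(4 * 1.985565 x 10^-10 / pi) * 10^6 = 15.9 um

15.9 um


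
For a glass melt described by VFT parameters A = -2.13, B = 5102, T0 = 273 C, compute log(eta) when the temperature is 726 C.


VFT equation: log(eta) = A + B / (T - T0)
  T - T0 = 726 - 273 = 453
  B / (T - T0) = 5102 / 453 = 11.263
  log(eta) = -2.13 + 11.263 = 9.133

9.133


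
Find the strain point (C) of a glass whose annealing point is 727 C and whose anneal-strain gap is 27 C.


Strain point = annealing point - difference:
  T_strain = 727 - 27 = 700 C

700 C


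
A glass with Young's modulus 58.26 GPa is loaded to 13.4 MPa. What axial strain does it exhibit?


Rearrange E = sigma / epsilon:
  epsilon = sigma / E
  E (MPa) = 58.26 * 1000 = 58260
  epsilon = 13.4 / 58260 = 0.00023

0.00023


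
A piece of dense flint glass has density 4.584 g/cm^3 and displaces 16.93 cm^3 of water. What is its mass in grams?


Rearrange rho = m / V:
  m = rho * V
  m = 4.584 * 16.93 = 77.607 g

77.607 g


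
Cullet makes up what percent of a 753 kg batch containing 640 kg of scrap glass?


Cullet ratio = (cullet mass / total batch mass) * 100
  Ratio = 640 / 753 * 100 = 84.99%

84.99%


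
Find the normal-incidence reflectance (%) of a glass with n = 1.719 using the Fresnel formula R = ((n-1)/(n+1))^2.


Fresnel reflectance at normal incidence:
  R = ((n - 1)/(n + 1))^2
  (n - 1)/(n + 1) = (1.719 - 1)/(1.719 + 1) = 0.264435
  R = 0.264435^2 = 0.0699259
  R(%) = 0.0699259 * 100 = 6.993%

6.993%


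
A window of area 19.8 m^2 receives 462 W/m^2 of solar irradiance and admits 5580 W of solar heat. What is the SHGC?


Rearrange Q = Area * SHGC * Irradiance:
  SHGC = Q / (Area * Irradiance)
  SHGC = 5580 / (19.8 * 462) = 0.61

0.61


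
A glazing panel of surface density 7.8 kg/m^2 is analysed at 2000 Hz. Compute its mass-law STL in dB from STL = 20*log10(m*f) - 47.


Mass law: STL = 20 * log10(m * f) - 47
  m * f = 7.8 * 2000 = 15600
  log10(15600) = 4.19312
  STL = 20 * 4.19312 - 47 = 83.8624 - 47 = 36.9 dB

36.9 dB


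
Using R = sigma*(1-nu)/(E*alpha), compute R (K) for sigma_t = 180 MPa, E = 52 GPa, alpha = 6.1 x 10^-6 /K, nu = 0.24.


Thermal shock resistance: R = sigma * (1 - nu) / (E * alpha)
  Numerator = 180 * (1 - 0.24) = 136.8
  Denominator = 52 * 1000 * (6.1 x 10^-6) = 0.3172
  R = 136.8 / 0.3172 = 431.3 K

431.3 K


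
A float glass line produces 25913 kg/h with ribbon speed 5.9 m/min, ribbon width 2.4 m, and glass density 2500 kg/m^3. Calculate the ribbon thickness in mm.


Ribbon cross-section from mass balance:
  Volume rate = throughput / density = 25913 / 2500 = 10.3652 m^3/h
  thickness = volume rate / (speed * 60 * width), i.e.
  thickness = throughput / (60 * speed * width * density) * 1000
  thickness = 25913 / (60 * 5.9 * 2.4 * 2500) * 1000 = 12.2 mm

12.2 mm


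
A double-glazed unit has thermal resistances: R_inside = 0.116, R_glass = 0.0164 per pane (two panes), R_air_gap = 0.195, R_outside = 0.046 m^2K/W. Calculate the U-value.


Total thermal resistance (series):
  R_total = R_in + R_glass + R_air + R_glass + R_out
  R_total = 0.116 + 0.0164 + 0.195 + 0.0164 + 0.046 = 0.3898 m^2K/W
U-value = 1 / R_total = 1 / 0.3898 = 2.565 W/m^2K

2.565 W/m^2K


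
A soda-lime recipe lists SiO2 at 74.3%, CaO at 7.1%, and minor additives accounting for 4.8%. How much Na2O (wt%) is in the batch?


Pieces sum to 100%:
  Na2O = 100 - (SiO2 + CaO + others)
  Na2O = 100 - (74.3 + 7.1 + 4.8) = 13.8%

13.8%


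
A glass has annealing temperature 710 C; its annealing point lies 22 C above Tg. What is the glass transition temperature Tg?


Rearrange T_anneal = Tg + offset for Tg:
  Tg = T_anneal - offset = 710 - 22 = 688 C

688 C


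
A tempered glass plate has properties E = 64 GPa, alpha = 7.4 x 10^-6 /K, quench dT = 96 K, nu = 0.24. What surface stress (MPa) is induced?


Tempering stress: sigma = E * alpha * dT / (1 - nu)
  E (MPa) = 64 * 1000 = 64000
  Numerator = 64000 * (7.4 x 10^-6) * 96 = 45.4656
  Denominator = 1 - 0.24 = 0.76
  sigma = 45.4656 / 0.76 = 59.8 MPa

59.8 MPa


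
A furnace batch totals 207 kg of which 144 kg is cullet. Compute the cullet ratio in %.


Cullet ratio = (cullet mass / total batch mass) * 100
  Ratio = 144 / 207 * 100 = 69.57%

69.57%


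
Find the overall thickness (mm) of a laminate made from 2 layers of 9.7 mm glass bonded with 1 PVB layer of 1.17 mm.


Total thickness = glass contribution + PVB contribution
  Glass: 2 * 9.7 = 19.4 mm
  PVB: 1 * 1.17 = 1.17 mm
  Total = 19.4 + 1.17 = 20.57 mm

20.57 mm


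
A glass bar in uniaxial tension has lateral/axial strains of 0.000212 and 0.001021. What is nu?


Poisson's ratio: nu = lateral strain / axial strain
  nu = 0.000212 / 0.001021 = 0.2076

0.2076


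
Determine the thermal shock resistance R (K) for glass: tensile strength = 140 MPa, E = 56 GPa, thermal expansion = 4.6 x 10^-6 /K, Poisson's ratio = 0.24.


Thermal shock resistance: R = sigma * (1 - nu) / (E * alpha)
  Numerator = 140 * (1 - 0.24) = 106.4
  Denominator = 56 * 1000 * (4.6 x 10^-6) = 0.2576
  R = 106.4 / 0.2576 = 413.0 K

413.0 K


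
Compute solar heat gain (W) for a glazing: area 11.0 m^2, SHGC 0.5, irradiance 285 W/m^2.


Solar heat gain: Q = Area * SHGC * Irradiance
  Q = 11.0 * 0.5 * 285 = 1567.5 W

1567.5 W


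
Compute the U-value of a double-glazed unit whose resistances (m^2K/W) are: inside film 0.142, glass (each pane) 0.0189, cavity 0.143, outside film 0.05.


Total thermal resistance (series):
  R_total = R_in + R_glass + R_air + R_glass + R_out
  R_total = 0.142 + 0.0189 + 0.143 + 0.0189 + 0.05 = 0.3728 m^2K/W
U-value = 1 / R_total = 1 / 0.3728 = 2.682 W/m^2K

2.682 W/m^2K


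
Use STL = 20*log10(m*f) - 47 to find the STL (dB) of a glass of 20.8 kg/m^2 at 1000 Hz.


Mass law: STL = 20 * log10(m * f) - 47
  m * f = 20.8 * 1000 = 20800
  log10(20800) = 4.31806
  STL = 20 * 4.31806 - 47 = 86.3612 - 47 = 39.4 dB

39.4 dB


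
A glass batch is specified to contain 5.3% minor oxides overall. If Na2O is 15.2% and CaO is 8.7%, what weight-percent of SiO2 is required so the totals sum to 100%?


Known pieces sum to 100%:
  SiO2 = 100 - (others + Na2O + CaO)
  SiO2 = 100 - (5.3 + 15.2 + 8.7) = 70.8%

70.8%


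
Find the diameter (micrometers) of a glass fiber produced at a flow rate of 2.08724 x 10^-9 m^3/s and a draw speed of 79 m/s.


Cross-sectional area from continuity:
  A = Q / v = 2.08724 x 10^-9 / 79 = 2.642076 x 10^-11 m^2
Diameter from circular cross-section:
  d = sqrt(4A / pi) * 10^6 (m -> um)
  d = sqrt(4 * 2.642076 x 10^-11 / pi) * 10^6 = 5.8 um

5.8 um


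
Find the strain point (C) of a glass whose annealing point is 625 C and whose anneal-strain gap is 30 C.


Strain point = annealing point - difference:
  T_strain = 625 - 30 = 595 C

595 C


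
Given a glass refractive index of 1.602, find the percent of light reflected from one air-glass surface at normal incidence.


Fresnel reflectance at normal incidence:
  R = ((n - 1)/(n + 1))^2
  (n - 1)/(n + 1) = (1.602 - 1)/(1.602 + 1) = 0.23136
  R = 0.23136^2 = 0.0535274
  R(%) = 0.0535274 * 100 = 5.353%

5.353%


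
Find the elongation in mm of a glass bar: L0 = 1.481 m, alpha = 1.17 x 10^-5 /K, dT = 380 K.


Thermal expansion formula: dL = alpha * L0 * dT
  dL = (1.17 x 10^-5) * 1.481 * 380 = 0.00658453 m
Convert to mm: 0.00658453 * 1000 = 6.5845 mm

6.5845 mm


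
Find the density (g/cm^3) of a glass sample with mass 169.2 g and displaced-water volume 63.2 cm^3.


Use the definition of density:
  rho = mass / volume
  rho = 169.2 / 63.2 = 2.677 g/cm^3

2.677 g/cm^3


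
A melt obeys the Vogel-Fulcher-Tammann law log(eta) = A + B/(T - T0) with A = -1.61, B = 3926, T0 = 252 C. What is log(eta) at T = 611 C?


VFT equation: log(eta) = A + B / (T - T0)
  T - T0 = 611 - 252 = 359
  B / (T - T0) = 3926 / 359 = 10.936
  log(eta) = -1.61 + 10.936 = 9.326

9.326


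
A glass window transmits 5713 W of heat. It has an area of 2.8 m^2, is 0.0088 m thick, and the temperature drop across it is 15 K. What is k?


Fourier's law rearranged: k = Q * t / (A * dT)
  Numerator = 5713 * 0.0088 = 50.2744
  Denominator = 2.8 * 15 = 42.0
  k = 50.2744 / 42.0 = 1.197 W/mK

1.197 W/mK


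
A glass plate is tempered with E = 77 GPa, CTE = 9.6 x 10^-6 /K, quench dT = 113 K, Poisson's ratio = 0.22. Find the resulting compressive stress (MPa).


Tempering stress: sigma = E * alpha * dT / (1 - nu)
  E (MPa) = 77 * 1000 = 77000
  Numerator = 77000 * (9.6 x 10^-6) * 113 = 83.5296
  Denominator = 1 - 0.22 = 0.78
  sigma = 83.5296 / 0.78 = 107.1 MPa

107.1 MPa


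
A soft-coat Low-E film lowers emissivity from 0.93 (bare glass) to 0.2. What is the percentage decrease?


Percentage reduction = (1 - coated/uncoated) * 100
  Ratio = 0.2 / 0.93 = 0.2151
  Reduction = (1 - 0.2151) * 100 = 78.5%

78.5%


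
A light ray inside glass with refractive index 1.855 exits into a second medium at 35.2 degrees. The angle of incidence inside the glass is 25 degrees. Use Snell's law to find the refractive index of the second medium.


Apply Snell's law: n1 * sin(theta1) = n2 * sin(theta2)
  n2 = n1 * sin(theta1) / sin(theta2)
  sin(25) = 0.422618
  sin(35.2) = 0.576432
  n2 = 1.855 * 0.422618 / 0.576432 = 1.36

1.36


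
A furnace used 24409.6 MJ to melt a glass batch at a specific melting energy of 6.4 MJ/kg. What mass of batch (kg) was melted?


Rearrange E = m * s for m:
  m = E / s
  m = 24409.6 / 6.4 = 3814.0 kg

3814.0 kg


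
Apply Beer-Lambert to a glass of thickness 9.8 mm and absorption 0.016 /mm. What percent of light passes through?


Beer-Lambert law: T = exp(-alpha * thickness)
  exponent = -0.016 * 9.8 = -0.1568
  T = exp(-0.1568) = 0.8549
  Percentage = 0.8549 * 100 = 85.49%

85.49%


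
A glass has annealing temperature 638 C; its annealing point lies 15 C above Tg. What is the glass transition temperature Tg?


Rearrange T_anneal = Tg + offset for Tg:
  Tg = T_anneal - offset = 638 - 15 = 623 C

623 C


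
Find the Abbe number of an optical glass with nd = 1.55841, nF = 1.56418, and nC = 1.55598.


Abbe number formula: Vd = (nd - 1) / (nF - nC)
  nd - 1 = 1.55841 - 1 = 0.55841
  nF - nC = 1.56418 - 1.55598 = 0.0082
  Vd = 0.55841 / 0.0082 = 68.1

68.1


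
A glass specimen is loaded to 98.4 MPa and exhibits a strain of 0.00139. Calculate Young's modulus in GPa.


Young's modulus: E = stress / strain
  E = 98.4 MPa / 0.00139 = 70791.37 MPa
Convert to GPa: 70791.37 / 1000 = 70.79 GPa

70.79 GPa


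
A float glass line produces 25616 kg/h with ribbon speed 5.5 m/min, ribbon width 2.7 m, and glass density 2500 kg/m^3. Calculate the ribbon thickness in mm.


Ribbon cross-section from mass balance:
  Volume rate = throughput / density = 25616 / 2500 = 10.2464 m^3/h
  thickness = volume rate / (speed * 60 * width), i.e.
  thickness = throughput / (60 * speed * width * density) * 1000
  thickness = 25616 / (60 * 5.5 * 2.7 * 2500) * 1000 = 11.5 mm

11.5 mm


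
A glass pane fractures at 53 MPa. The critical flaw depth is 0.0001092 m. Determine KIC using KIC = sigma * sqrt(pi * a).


Fracture toughness: KIC = sigma * sqrt(pi * a)
  pi * a = pi * 0.0001092 = 0.000343062
  sqrt(pi * a) = 0.018522
  KIC = 53 * 0.018522 = 0.982 MPa*sqrt(m)

0.982 MPa*sqrt(m)


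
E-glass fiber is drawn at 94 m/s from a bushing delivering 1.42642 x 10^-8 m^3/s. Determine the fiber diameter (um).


Cross-sectional area from continuity:
  A = Q / v = 1.42642 x 10^-8 / 94 = 1.517468 x 10^-10 m^2
Diameter from circular cross-section:
  d = sqrt(4A / pi) * 10^6 (m -> um)
  d = sqrt(4 * 1.517468 x 10^-10 / pi) * 10^6 = 13.9 um

13.9 um


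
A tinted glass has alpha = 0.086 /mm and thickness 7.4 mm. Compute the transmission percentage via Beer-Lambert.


Beer-Lambert law: T = exp(-alpha * thickness)
  exponent = -0.086 * 7.4 = -0.6364
  T = exp(-0.6364) = 0.5292
  Percentage = 0.5292 * 100 = 52.92%

52.92%


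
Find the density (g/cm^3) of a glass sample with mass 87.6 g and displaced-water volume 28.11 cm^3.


Use the definition of density:
  rho = mass / volume
  rho = 87.6 / 28.11 = 3.116 g/cm^3

3.116 g/cm^3


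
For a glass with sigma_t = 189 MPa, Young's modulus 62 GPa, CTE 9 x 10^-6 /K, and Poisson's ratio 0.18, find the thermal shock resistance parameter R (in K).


Thermal shock resistance: R = sigma * (1 - nu) / (E * alpha)
  Numerator = 189 * (1 - 0.18) = 154.98
  Denominator = 62 * 1000 * (9 x 10^-6) = 0.558
  R = 154.98 / 0.558 = 277.7 K

277.7 K


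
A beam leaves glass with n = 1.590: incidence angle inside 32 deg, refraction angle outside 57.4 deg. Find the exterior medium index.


Apply Snell's law: n1 * sin(theta1) = n2 * sin(theta2)
  n2 = n1 * sin(theta1) / sin(theta2)
  sin(32) = 0.529919
  sin(57.4) = 0.842452
  n2 = 1.590 * 0.529919 / 0.842452 = 1.0001

1.0001


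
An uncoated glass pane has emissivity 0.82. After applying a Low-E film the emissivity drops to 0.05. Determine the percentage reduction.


Percentage reduction = (1 - coated/uncoated) * 100
  Ratio = 0.05 / 0.82 = 0.061
  Reduction = (1 - 0.061) * 100 = 93.9%

93.9%


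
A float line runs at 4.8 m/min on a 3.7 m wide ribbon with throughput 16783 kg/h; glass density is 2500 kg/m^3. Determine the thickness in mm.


Ribbon cross-section from mass balance:
  Volume rate = throughput / density = 16783 / 2500 = 6.7132 m^3/h
  thickness = volume rate / (speed * 60 * width), i.e.
  thickness = throughput / (60 * speed * width * density) * 1000
  thickness = 16783 / (60 * 4.8 * 3.7 * 2500) * 1000 = 6.3 mm

6.3 mm


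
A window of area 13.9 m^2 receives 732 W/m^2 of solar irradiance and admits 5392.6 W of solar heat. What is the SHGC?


Rearrange Q = Area * SHGC * Irradiance:
  SHGC = Q / (Area * Irradiance)
  SHGC = 5392.6 / (13.9 * 732) = 0.53

0.53


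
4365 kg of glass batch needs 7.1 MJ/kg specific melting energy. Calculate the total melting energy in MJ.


Total energy = mass * specific energy
  E = 4365 * 7.1 = 30991.5 MJ

30991.5 MJ


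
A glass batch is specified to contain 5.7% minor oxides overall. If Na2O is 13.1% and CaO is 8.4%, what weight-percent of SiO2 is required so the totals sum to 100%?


Known pieces sum to 100%:
  SiO2 = 100 - (others + Na2O + CaO)
  SiO2 = 100 - (5.7 + 13.1 + 8.4) = 72.8%

72.8%


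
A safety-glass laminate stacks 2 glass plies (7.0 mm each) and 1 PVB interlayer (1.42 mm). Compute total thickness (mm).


Total thickness = glass contribution + PVB contribution
  Glass: 2 * 7.0 = 14.0 mm
  PVB: 1 * 1.42 = 1.42 mm
  Total = 14.0 + 1.42 = 15.42 mm

15.42 mm


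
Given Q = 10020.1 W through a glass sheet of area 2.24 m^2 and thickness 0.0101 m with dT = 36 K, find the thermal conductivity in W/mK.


Fourier's law rearranged: k = Q * t / (A * dT)
  Numerator = 10020.1 * 0.0101 = 101.20301
  Denominator = 2.24 * 36 = 80.64
  k = 101.20301 / 80.64 = 1.255 W/mK

1.255 W/mK


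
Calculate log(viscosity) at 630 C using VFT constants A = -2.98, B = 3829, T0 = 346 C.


VFT equation: log(eta) = A + B / (T - T0)
  T - T0 = 630 - 346 = 284
  B / (T - T0) = 3829 / 284 = 13.482
  log(eta) = -2.98 + 13.482 = 10.502

10.502


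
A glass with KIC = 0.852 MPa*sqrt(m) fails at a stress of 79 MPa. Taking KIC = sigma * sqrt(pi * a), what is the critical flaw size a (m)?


Rearrange KIC = sigma * sqrt(pi * a):
  sqrt(pi * a) = KIC / sigma
  sqrt(pi * a) = 0.852 / 79 = 0.010785
  a = (KIC / sigma)^2 / pi
  a = 0.010785^2 / pi = 0.000037 m

0.000037 m


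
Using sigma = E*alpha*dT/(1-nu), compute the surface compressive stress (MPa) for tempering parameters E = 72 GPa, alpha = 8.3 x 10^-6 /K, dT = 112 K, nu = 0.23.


Tempering stress: sigma = E * alpha * dT / (1 - nu)
  E (MPa) = 72 * 1000 = 72000
  Numerator = 72000 * (8.3 x 10^-6) * 112 = 66.9312
  Denominator = 1 - 0.23 = 0.77
  sigma = 66.9312 / 0.77 = 86.9 MPa

86.9 MPa


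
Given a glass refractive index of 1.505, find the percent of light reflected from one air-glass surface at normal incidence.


Fresnel reflectance at normal incidence:
  R = ((n - 1)/(n + 1))^2
  (n - 1)/(n + 1) = (1.505 - 1)/(1.505 + 1) = 0.201597
  R = 0.201597^2 = 0.0406414
  R(%) = 0.0406414 * 100 = 4.064%

4.064%


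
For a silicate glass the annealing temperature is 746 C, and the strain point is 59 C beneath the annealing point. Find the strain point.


Strain point = annealing point - difference:
  T_strain = 746 - 59 = 687 C

687 C


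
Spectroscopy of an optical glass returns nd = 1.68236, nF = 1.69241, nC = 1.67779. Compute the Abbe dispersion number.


Abbe number formula: Vd = (nd - 1) / (nF - nC)
  nd - 1 = 1.68236 - 1 = 0.68236
  nF - nC = 1.69241 - 1.67779 = 0.01462
  Vd = 0.68236 / 0.01462 = 46.67

46.67


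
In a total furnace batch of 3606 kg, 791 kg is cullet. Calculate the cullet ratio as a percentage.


Cullet ratio = (cullet mass / total batch mass) * 100
  Ratio = 791 / 3606 * 100 = 21.94%

21.94%


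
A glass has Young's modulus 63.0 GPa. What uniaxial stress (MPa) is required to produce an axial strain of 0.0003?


Rearrange E = sigma / epsilon:
  sigma = E * epsilon
  E (MPa) = 63.0 * 1000 = 63000
  sigma = 63000 * 0.0003 = 18.9 MPa

18.9 MPa


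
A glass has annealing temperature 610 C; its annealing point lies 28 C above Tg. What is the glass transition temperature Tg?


Rearrange T_anneal = Tg + offset for Tg:
  Tg = T_anneal - offset = 610 - 28 = 582 C

582 C


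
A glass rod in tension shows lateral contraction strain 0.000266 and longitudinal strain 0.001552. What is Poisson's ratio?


Poisson's ratio: nu = lateral strain / axial strain
  nu = 0.000266 / 0.001552 = 0.1714

0.1714


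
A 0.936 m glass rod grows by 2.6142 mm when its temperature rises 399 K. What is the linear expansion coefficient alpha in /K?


Rearrange dL = alpha * L0 * dT for alpha:
  alpha = dL / (L0 * dT)
  alpha = (2.6142 / 1000) / (0.936 * 399) = 0.000007 /K = 7 x 10^-6 /K

7 x 10^-6 /K


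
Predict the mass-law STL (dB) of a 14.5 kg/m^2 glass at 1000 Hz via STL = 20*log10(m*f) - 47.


Mass law: STL = 20 * log10(m * f) - 47
  m * f = 14.5 * 1000 = 14500
  log10(14500) = 4.16137
  STL = 20 * 4.16137 - 47 = 83.2274 - 47 = 36.2 dB

36.2 dB


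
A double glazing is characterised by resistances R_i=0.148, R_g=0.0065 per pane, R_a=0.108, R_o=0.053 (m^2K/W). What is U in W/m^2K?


Total thermal resistance (series):
  R_total = R_in + R_glass + R_air + R_glass + R_out
  R_total = 0.148 + 0.0065 + 0.108 + 0.0065 + 0.053 = 0.322 m^2K/W
U-value = 1 / R_total = 1 / 0.322 = 3.106 W/m^2K

3.106 W/m^2K


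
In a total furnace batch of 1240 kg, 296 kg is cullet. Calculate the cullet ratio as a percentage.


Cullet ratio = (cullet mass / total batch mass) * 100
  Ratio = 296 / 1240 * 100 = 23.87%

23.87%


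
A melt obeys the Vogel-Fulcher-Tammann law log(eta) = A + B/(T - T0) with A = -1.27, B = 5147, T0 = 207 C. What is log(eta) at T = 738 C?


VFT equation: log(eta) = A + B / (T - T0)
  T - T0 = 738 - 207 = 531
  B / (T - T0) = 5147 / 531 = 9.693
  log(eta) = -1.27 + 9.693 = 8.423

8.423


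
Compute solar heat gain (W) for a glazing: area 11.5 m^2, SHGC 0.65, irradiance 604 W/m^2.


Solar heat gain: Q = Area * SHGC * Irradiance
  Q = 11.5 * 0.65 * 604 = 4514.9 W

4514.9 W


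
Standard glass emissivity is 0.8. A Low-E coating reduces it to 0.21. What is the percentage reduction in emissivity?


Percentage reduction = (1 - coated/uncoated) * 100
  Ratio = 0.21 / 0.8 = 0.2625
  Reduction = (1 - 0.2625) * 100 = 73.8%

73.8%


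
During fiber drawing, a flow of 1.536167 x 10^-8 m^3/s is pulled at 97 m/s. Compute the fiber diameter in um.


Cross-sectional area from continuity:
  A = Q / v = 1.536167 x 10^-8 / 97 = 1.583677 x 10^-10 m^2
Diameter from circular cross-section:
  d = sqrt(4A / pi) * 10^6 (m -> um)
  d = sqrt(4 * 1.583677 x 10^-10 / pi) * 10^6 = 14.2 um

14.2 um


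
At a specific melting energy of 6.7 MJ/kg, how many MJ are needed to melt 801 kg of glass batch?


Total energy = mass * specific energy
  E = 801 * 6.7 = 5366.7 MJ

5366.7 MJ


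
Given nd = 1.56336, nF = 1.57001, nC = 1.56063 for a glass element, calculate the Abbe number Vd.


Abbe number formula: Vd = (nd - 1) / (nF - nC)
  nd - 1 = 1.56336 - 1 = 0.56336
  nF - nC = 1.57001 - 1.56063 = 0.00938
  Vd = 0.56336 / 0.00938 = 60.06

60.06


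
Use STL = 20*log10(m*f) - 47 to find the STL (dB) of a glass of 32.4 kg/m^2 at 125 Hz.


Mass law: STL = 20 * log10(m * f) - 47
  m * f = 32.4 * 125 = 4050
  log10(4050) = 3.60746
  STL = 20 * 3.60746 - 47 = 72.1492 - 47 = 25.1 dB

25.1 dB


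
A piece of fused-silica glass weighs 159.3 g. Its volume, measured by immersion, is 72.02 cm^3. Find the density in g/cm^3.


Use the definition of density:
  rho = mass / volume
  rho = 159.3 / 72.02 = 2.212 g/cm^3

2.212 g/cm^3


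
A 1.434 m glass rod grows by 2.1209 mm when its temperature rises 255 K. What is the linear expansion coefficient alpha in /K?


Rearrange dL = alpha * L0 * dT for alpha:
  alpha = dL / (L0 * dT)
  alpha = (2.1209 / 1000) / (1.434 * 255) = 0.0000058 /K = 5.8 x 10^-6 /K

5.8 x 10^-6 /K


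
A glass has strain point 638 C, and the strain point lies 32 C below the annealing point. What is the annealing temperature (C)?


T_anneal = T_strain + gap:
  T_anneal = 638 + 32 = 670 C

670 C


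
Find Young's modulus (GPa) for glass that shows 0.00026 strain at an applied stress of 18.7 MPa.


Young's modulus: E = stress / strain
  E = 18.7 MPa / 0.00026 = 71923.08 MPa
Convert to GPa: 71923.08 / 1000 = 71.92 GPa

71.92 GPa


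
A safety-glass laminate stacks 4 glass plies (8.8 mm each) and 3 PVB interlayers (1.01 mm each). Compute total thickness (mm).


Total thickness = glass contribution + PVB contribution
  Glass: 4 * 8.8 = 35.2 mm
  PVB: 3 * 1.01 = 3.03 mm
  Total = 35.2 + 3.03 = 38.23 mm

38.23 mm


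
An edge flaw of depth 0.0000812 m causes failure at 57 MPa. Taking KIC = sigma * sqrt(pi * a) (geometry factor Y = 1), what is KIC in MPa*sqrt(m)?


Fracture toughness: KIC = sigma * sqrt(pi * a)
  pi * a = pi * 0.0000812 = 0.000255097
  sqrt(pi * a) = 0.015972
  KIC = 57 * 0.015972 = 0.91 MPa*sqrt(m)

0.91 MPa*sqrt(m)


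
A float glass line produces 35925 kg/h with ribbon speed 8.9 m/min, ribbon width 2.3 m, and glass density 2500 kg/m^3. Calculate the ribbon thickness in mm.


Ribbon cross-section from mass balance:
  Volume rate = throughput / density = 35925 / 2500 = 14.37 m^3/h
  thickness = volume rate / (speed * 60 * width), i.e.
  thickness = throughput / (60 * speed * width * density) * 1000
  thickness = 35925 / (60 * 8.9 * 2.3 * 2500) * 1000 = 11.7 mm

11.7 mm


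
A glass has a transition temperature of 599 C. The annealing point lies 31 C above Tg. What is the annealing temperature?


The annealing temperature is Tg plus the offset:
  T_anneal = 599 + 31 = 630 C

630 C


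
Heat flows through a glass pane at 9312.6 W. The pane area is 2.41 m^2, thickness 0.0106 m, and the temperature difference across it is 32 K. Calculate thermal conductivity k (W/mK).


Fourier's law rearranged: k = Q * t / (A * dT)
  Numerator = 9312.6 * 0.0106 = 98.71356
  Denominator = 2.41 * 32 = 77.12
  k = 98.71356 / 77.12 = 1.28 W/mK

1.28 W/mK


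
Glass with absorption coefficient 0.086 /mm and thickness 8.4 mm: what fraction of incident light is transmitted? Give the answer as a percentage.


Beer-Lambert law: T = exp(-alpha * thickness)
  exponent = -0.086 * 8.4 = -0.7224
  T = exp(-0.7224) = 0.4856
  Percentage = 0.4856 * 100 = 48.56%

48.56%


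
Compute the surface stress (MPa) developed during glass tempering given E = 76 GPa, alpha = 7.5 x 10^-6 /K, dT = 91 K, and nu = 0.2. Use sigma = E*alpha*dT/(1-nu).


Tempering stress: sigma = E * alpha * dT / (1 - nu)
  E (MPa) = 76 * 1000 = 76000
  Numerator = 76000 * (7.5 x 10^-6) * 91 = 51.87
  Denominator = 1 - 0.2 = 0.8
  sigma = 51.87 / 0.8 = 64.8 MPa

64.8 MPa


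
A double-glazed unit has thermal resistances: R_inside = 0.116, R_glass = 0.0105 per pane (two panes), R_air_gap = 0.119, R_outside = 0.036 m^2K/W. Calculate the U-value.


Total thermal resistance (series):
  R_total = R_in + R_glass + R_air + R_glass + R_out
  R_total = 0.116 + 0.0105 + 0.119 + 0.0105 + 0.036 = 0.292 m^2K/W
U-value = 1 / R_total = 1 / 0.292 = 3.425 W/m^2K

3.425 W/m^2K


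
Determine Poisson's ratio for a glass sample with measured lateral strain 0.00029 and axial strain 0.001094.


Poisson's ratio: nu = lateral strain / axial strain
  nu = 0.00029 / 0.001094 = 0.2651

0.2651


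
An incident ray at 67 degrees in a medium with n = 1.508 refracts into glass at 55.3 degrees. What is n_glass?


Apply Snell's law: n1 * sin(theta1) = n2 * sin(theta2)
  n2 = n1 * sin(theta1) / sin(theta2)
  sin(67) = 0.920505
  sin(55.3) = 0.822144
  n2 = 1.508 * 0.920505 / 0.822144 = 1.6884

1.6884


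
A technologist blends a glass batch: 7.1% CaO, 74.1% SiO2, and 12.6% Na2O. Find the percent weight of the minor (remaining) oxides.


Sum the three major oxides:
  SiO2 + Na2O + CaO = 74.1 + 12.6 + 7.1 = 93.8%
Subtract from 100%:
  Others = 100 - 93.8 = 6.2%

6.2%


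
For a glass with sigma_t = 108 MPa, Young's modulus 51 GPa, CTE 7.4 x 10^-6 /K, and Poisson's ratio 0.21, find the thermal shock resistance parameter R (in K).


Thermal shock resistance: R = sigma * (1 - nu) / (E * alpha)
  Numerator = 108 * (1 - 0.21) = 85.32
  Denominator = 51 * 1000 * (7.4 x 10^-6) = 0.3774
  R = 85.32 / 0.3774 = 226.1 K

226.1 K


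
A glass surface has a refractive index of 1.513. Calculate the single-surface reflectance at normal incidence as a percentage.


Fresnel reflectance at normal incidence:
  R = ((n - 1)/(n + 1))^2
  (n - 1)/(n + 1) = (1.513 - 1)/(1.513 + 1) = 0.204138
  R = 0.204138^2 = 0.0416723
  R(%) = 0.0416723 * 100 = 4.167%

4.167%
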